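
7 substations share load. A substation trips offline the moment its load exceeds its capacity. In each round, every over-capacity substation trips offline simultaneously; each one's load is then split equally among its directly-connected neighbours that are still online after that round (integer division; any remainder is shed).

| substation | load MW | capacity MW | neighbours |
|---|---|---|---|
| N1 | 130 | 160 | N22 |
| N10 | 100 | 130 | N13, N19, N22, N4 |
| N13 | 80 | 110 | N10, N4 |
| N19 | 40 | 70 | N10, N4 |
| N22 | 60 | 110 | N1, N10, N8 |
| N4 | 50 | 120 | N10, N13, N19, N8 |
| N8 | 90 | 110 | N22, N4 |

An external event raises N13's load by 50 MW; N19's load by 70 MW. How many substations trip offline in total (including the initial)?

Round 1 — N13 at 130 > 110; N19 at 110 > 70. N13, N19 trip offline.
  N13 sheds 130 MW to N10, N4: 65 each.
    N10: 100+65 = 165 > 130
    N4: 50+65 = 115 ≤ 120
  N19 sheds 110 MW to N10, N4: 55 each.
    N10: 165+55 = 220 > 130
    N4: 115+55 = 170 > 120
Round 2 — N10, N4 trip offline.
  N10 sheds 220 MW to N22: 220 each.
    N22: 60+220 = 280 > 110
  N4 sheds 170 MW to N8: 170 each.
    N8: 90+170 = 260 > 110
Round 3 — N22, N8 trip offline.
  N22 sheds 280 MW to N1: 280 each.
    N1: 130+280 = 410 > 160
  N8 sheds 260 MW: no online neighbours, lost.
Round 4 — N1 trips offline.
  N1 sheds 410 MW: no online neighbours, lost.
No further trips.

7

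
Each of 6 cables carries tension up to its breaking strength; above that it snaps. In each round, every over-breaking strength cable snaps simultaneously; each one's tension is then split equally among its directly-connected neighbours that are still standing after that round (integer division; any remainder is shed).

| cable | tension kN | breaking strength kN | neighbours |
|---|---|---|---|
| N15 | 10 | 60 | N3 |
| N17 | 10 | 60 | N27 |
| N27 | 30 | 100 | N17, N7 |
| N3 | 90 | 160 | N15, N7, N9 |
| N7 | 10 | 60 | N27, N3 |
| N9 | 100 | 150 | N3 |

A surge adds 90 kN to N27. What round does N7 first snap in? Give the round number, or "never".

2

Round 1 — N27 at 120 > 100. N27 snaps.
  N27 sheds 120 kN to N17, N7: 60 each.
    N17: 10+60 = 70 > 60
    N7: 10+60 = 70 > 60
Round 2 — N17, N7 snap.
  N17 sheds 70 kN: no online neighbours, lost.
  N7 sheds 70 kN to N3: 70 each.
    N3: 90+70 = 160 ≤ 160
No further breaks.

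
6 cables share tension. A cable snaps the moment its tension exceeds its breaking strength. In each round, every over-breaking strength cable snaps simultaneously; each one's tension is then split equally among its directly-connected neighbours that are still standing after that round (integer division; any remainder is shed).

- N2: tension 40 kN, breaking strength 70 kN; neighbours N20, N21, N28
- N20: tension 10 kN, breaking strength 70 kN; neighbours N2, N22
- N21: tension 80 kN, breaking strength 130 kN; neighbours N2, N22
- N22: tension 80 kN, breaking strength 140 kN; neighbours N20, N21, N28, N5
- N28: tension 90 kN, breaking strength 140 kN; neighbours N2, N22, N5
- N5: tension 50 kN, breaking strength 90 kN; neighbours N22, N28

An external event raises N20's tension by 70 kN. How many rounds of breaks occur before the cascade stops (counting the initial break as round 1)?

Round 1 — N20 at 80 > 70. N20 snaps.
  N20 sheds 80 kN to N2, N22: 40 each.
    N2: 40+40 = 80 > 70
    N22: 80+40 = 120 ≤ 140
Round 2 — N2 snaps.
  N2 sheds 80 kN to N21, N28: 40 each.
    N21: 80+40 = 120 ≤ 130
    N28: 90+40 = 130 ≤ 140
No further breaks.

2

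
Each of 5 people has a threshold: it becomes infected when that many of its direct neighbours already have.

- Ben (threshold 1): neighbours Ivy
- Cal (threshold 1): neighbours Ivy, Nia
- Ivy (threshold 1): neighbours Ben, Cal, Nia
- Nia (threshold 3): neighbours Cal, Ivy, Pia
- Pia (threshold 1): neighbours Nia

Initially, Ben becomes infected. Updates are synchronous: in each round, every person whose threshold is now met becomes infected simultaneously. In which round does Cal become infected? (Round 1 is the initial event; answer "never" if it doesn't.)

3

Round 1 — Ben becomes infected (initial).
Round 2 — checking thresholds:
  Ivy: 1 of 3 neighbours ≥ 1, becomes infected.
Round 3 — checking thresholds:
  Cal: 1 of 2 neighbours ≥ 1, becomes infected.
  Nia: 1 of 3 neighbours < 3, holds.
Round 4 — no new infections; cascade stops.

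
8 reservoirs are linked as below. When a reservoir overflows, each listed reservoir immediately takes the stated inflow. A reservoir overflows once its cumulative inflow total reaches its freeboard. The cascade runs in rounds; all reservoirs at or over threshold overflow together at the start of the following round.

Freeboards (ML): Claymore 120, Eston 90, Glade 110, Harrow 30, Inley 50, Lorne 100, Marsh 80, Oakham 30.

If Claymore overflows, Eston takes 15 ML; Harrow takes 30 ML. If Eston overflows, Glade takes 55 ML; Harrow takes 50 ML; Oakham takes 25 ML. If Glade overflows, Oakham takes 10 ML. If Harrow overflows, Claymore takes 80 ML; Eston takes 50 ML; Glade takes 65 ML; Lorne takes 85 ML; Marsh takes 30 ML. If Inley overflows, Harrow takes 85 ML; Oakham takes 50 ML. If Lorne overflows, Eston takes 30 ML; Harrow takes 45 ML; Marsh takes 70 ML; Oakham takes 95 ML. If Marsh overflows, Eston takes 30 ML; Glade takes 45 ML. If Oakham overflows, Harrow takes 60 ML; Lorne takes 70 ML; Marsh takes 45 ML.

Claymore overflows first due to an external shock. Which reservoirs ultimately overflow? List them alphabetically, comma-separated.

Claymore, Harrow

Round 1 — Claymore overflows (initial).
  Eston: +15 → 15 < 90
  Harrow: +30 → 30 ≥ 30
Round 2 — Harrow overflows.
  Eston: +50 → 65 < 90
  Glade: +65 → 65 < 110
  Lorne: +85 → 85 < 100
  Marsh: +30 → 30 < 80
No further overflows.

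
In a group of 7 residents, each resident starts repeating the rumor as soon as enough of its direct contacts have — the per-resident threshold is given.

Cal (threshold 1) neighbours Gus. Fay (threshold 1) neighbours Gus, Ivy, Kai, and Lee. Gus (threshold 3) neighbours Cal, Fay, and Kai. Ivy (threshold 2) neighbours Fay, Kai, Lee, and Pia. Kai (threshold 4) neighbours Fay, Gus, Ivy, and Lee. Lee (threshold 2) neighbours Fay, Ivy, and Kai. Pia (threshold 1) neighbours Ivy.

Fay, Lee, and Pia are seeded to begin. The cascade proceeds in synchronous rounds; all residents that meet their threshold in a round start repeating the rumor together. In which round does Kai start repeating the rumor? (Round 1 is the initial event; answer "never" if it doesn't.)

never

Round 1 — Fay, Lee, Pia start repeating the rumor (initial).
Round 2 — checking thresholds:
  Gus: 1 of 3 neighbours < 3, holds.
  Ivy: 3 of 4 neighbours ≥ 2, starts repeating the rumor.
  Kai: 2 of 4 neighbours < 4, holds.
Round 3 — no new spreads; cascade stops.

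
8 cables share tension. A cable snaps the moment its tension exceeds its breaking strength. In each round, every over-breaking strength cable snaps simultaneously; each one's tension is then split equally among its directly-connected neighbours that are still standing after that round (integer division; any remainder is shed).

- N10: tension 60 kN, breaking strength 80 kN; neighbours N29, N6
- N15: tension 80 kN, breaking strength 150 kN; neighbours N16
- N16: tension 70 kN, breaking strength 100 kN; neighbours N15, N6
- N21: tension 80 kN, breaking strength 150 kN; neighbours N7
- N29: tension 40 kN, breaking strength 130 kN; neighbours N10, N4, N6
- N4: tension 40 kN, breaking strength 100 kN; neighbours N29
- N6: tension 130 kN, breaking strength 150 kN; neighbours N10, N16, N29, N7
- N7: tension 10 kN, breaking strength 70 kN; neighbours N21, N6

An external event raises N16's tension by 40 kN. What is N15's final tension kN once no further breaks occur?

Round 1 — N16 at 110 > 100. N16 snaps.
  N16 sheds 110 kN to N15, N6: 55 each.
    N15: 80+55 = 135 ≤ 150
    N6: 130+55 = 185 > 150
Round 2 — N6 snaps.
  N6 sheds 185 kN to N10, N29, N7: 61 each (2 lost).
    N10: 60+61 = 121 > 80
    N29: 40+61 = 101 ≤ 130
    N7: 10+61 = 71 > 70
Round 3 — N10, N7 snap.
  N10 sheds 121 kN to N29: 121 each.
    N29: 101+121 = 222 > 130
  N7 sheds 71 kN to N21: 71 each.
    N21: 80+71 = 151 > 150
Round 4 — N21, N29 snap.
  N21 sheds 151 kN: no online neighbours, lost.
  N29 sheds 222 kN to N4: 222 each.
    N4: 40+222 = 262 > 100
Round 5 — N4 snaps.
  N4 sheds 262 kN: no online neighbours, lost.
No further breaks.

135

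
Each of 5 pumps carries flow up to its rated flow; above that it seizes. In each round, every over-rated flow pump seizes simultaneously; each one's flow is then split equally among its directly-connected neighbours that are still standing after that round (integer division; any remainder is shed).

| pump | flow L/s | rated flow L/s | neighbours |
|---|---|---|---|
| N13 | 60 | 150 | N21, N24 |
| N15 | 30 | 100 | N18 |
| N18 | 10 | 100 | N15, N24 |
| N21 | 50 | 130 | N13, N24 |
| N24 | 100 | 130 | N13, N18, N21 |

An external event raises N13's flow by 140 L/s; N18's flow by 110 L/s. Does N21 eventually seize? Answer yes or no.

yes

Round 1 — N13 at 200 > 150; N18 at 120 > 100. N13, N18 seize.
  N13 sheds 200 L/s to N21, N24: 100 each.
    N21: 50+100 = 150 > 130
    N24: 100+100 = 200 > 130
  N18 sheds 120 L/s to N15, N24: 60 each.
    N15: 30+60 = 90 ≤ 100
    N24: 200+60 = 260 > 130
Round 2 — N21, N24 seize.
  N21 sheds 150 L/s: no online neighbours, lost.
  N24 sheds 260 L/s: no online neighbours, lost.
No further seizures.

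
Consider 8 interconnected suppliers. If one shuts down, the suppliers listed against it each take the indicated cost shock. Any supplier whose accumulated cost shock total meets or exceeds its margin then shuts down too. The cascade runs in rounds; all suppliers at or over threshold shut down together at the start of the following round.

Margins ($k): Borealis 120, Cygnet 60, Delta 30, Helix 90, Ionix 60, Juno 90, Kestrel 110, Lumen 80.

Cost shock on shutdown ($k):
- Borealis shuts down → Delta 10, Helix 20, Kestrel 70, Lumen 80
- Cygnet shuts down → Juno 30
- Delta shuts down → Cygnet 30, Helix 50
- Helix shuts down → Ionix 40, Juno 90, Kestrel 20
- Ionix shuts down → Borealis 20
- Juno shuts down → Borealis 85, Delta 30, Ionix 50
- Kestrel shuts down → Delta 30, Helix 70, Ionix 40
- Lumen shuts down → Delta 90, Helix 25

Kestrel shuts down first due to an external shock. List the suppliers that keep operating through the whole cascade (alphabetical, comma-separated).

Round 1 — Kestrel shuts down (initial).
  Delta: +30 → 30 ≥ 30
  Helix: +70 → 70 < 90
  Ionix: +40 → 40 < 60
Round 2 — Delta shuts down.
  Cygnet: +30 → 30 < 60
  Helix: +50 → 120 ≥ 90
Round 3 — Helix shuts down.
  Ionix: +40 → 80 ≥ 60
  Juno: +90 → 90 ≥ 90
Round 4 — Ionix, Juno shut down.
  Borealis: +20+85 → 105 < 120
No further shutdowns.

Borealis, Cygnet, Lumen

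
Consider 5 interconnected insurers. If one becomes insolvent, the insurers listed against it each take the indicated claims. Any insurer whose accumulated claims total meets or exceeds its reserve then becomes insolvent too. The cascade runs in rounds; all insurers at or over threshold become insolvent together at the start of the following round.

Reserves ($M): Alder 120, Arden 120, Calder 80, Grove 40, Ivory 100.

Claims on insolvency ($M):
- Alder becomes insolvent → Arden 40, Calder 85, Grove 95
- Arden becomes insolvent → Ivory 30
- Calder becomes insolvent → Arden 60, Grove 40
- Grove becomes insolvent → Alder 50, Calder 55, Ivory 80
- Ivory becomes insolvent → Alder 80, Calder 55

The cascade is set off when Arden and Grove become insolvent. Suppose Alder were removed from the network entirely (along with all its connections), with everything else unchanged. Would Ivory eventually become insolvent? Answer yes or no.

With Alder removed:
Round 1 — Arden, Grove become insolvent (initial).
  Calder: +55 → 55 < 80
  Ivory: +30+80 → 110 ≥ 100
Round 2 — Ivory becomes insolvent.
  Calder: +55 → 110 ≥ 80
Round 3 — Calder becomes insolvent.
No further insolvencies.

yes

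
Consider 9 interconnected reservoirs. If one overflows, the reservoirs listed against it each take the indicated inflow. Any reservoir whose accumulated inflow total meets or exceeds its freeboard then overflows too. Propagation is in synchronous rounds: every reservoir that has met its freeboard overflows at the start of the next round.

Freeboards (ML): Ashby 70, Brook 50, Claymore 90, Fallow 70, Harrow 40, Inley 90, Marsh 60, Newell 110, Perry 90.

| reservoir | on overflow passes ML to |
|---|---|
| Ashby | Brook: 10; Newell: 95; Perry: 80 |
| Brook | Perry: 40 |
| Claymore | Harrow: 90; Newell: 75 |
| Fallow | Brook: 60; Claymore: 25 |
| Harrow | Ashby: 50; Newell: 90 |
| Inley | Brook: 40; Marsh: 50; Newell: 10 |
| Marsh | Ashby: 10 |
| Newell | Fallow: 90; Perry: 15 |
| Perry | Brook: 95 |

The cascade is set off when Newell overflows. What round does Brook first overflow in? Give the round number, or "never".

Round 1 — Newell overflows (initial).
  Fallow: +90 → 90 ≥ 70
  Perry: +15 → 15 < 90
Round 2 — Fallow overflows.
  Brook: +60 → 60 ≥ 50
  Claymore: +25 → 25 < 90
Round 3 — Brook overflows.
  Perry: +40 → 55 < 90
No further overflows.

3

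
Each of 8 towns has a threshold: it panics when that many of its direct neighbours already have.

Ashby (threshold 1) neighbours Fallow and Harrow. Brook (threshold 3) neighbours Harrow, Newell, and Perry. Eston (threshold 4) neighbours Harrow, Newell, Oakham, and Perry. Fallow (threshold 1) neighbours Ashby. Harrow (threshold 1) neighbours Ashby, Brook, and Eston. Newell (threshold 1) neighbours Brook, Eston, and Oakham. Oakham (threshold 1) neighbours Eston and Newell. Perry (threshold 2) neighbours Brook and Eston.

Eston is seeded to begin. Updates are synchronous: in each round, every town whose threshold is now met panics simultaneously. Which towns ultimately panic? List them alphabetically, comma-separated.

Round 1 — Eston panics (initial).
Round 2 — checking thresholds:
  Harrow: 1 of 3 neighbours ≥ 1, panics.
  Newell: 1 of 3 neighbours ≥ 1, panics.
  Oakham: 1 of 2 neighbours ≥ 1, panics.
  Perry: 1 of 2 neighbours < 2, not yet.
Round 3 — checking thresholds:
  Ashby: 1 of 2 neighbours ≥ 1, panics.
  Brook: 2 of 3 neighbours < 3, not yet.
  Perry: 1 of 2 neighbours < 2, not yet.
Round 4 — checking thresholds:
  Brook: 2 of 3 neighbours < 3, not yet.
  Fallow: 1 of 1 neighbours ≥ 1, panics.
  Perry: 1 of 2 neighbours < 2, not yet.
Round 5 — no new panics; cascade stops.

Ashby, Eston, Fallow, Harrow, Newell, Oakham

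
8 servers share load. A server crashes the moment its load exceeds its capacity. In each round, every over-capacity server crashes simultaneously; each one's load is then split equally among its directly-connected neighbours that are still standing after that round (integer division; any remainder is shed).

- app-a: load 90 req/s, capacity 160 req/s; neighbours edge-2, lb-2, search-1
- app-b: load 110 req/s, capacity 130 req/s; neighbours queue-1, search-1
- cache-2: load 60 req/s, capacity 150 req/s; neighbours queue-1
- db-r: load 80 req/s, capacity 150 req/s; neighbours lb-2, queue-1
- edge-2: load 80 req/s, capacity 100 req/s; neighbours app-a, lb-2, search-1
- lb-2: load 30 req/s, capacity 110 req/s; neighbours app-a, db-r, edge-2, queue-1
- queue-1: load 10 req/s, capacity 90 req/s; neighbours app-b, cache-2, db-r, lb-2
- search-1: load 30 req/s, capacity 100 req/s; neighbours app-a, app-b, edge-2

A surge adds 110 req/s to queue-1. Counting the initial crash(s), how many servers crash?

7

Round 1 — queue-1 at 120 > 90. queue-1 crashes.
  queue-1 sheds 120 req/s to app-b, cache-2, db-r, lb-2: 30 each.
    app-b: 110+30 = 140 > 130
    cache-2: 60+30 = 90 ≤ 150
    db-r: 80+30 = 110 ≤ 150
    lb-2: 30+30 = 60 ≤ 110
Round 2 — app-b crashes.
  app-b sheds 140 req/s to search-1: 140 each.
    search-1: 30+140 = 170 > 100
Round 3 — search-1 crashes.
  search-1 sheds 170 req/s to app-a, edge-2: 85 each.
    app-a: 90+85 = 175 > 160
    edge-2: 80+85 = 165 > 100
Round 4 — app-a, edge-2 crash.
  app-a sheds 175 req/s to lb-2: 175 each.
    lb-2: 60+175 = 235 > 110
  edge-2 sheds 165 req/s to lb-2: 165 each.
    lb-2: 235+165 = 400 > 110
Round 5 — lb-2 crashes.
  lb-2 sheds 400 req/s to db-r: 400 each.
    db-r: 110+400 = 510 > 150
Round 6 — db-r crashes.
  db-r sheds 510 req/s: no online neighbours, lost.
No further crashes.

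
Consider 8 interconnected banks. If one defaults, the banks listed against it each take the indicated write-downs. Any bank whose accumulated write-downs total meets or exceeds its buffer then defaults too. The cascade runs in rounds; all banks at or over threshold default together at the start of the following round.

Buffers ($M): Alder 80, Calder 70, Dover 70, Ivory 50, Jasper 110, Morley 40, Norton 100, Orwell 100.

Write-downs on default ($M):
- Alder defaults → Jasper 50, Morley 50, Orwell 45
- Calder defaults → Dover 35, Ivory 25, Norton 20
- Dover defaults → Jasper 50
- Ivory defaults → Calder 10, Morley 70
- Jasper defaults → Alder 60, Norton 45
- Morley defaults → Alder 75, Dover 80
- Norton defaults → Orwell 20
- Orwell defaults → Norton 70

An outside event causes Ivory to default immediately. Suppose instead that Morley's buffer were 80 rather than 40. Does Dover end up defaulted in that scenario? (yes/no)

With Morley's buffer at 80:
Round 1 — Ivory defaults (initial).
  Calder: +10 → 10 < 70
  Morley: +70 → 70 < 80
No further defaults.

no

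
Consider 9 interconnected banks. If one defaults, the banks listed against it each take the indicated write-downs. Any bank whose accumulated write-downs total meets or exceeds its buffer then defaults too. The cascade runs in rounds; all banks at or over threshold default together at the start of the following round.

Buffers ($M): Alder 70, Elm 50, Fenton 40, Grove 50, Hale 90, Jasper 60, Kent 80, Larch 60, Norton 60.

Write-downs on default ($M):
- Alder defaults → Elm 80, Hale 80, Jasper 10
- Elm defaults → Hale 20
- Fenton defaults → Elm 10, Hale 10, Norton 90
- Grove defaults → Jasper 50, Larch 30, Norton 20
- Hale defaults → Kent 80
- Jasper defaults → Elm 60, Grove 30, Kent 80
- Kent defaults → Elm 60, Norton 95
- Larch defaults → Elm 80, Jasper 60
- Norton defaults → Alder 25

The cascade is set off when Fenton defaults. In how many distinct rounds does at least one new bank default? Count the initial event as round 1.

2

Round 1 — Fenton defaults (initial).
  Elm: +10 → 10 < 50
  Hale: +10 → 10 < 90
  Norton: +90 → 90 ≥ 60
Round 2 — Norton defaults.
  Alder: +25 → 25 < 70
No further defaults.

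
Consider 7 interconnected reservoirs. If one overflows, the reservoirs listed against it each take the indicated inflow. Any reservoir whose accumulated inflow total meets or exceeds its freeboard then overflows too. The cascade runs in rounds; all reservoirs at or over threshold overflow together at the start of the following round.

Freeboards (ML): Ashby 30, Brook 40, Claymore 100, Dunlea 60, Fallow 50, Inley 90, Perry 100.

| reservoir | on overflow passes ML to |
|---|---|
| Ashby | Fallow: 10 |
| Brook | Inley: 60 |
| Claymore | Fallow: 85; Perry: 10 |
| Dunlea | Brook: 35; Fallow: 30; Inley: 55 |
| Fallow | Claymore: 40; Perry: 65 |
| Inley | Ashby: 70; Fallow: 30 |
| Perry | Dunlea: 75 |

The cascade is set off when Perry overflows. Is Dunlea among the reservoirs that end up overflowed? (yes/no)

Round 1 — Perry overflows (initial).
  Dunlea: +75 → 75 ≥ 60
Round 2 — Dunlea overflows.
  Brook: +35 → 35 < 40
  Fallow: +30 → 30 < 50
  Inley: +55 → 55 < 90
No further overflows.

yes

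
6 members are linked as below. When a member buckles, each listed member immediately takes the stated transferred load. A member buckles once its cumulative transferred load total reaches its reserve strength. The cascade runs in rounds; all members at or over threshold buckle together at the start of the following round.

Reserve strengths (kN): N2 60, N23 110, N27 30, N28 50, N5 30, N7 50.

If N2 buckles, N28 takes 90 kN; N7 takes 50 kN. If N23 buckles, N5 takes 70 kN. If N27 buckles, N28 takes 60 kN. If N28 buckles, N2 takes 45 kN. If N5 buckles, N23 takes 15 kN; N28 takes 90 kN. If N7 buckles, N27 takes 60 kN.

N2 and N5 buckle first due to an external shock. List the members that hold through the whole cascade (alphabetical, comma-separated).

Round 1 — N2, N5 buckle (initial).
  N23: +15 → 15 < 110
  N28: +90+90 → 180 ≥ 50
  N7: +50 → 50 ≥ 50
Round 2 — N28, N7 buckle.
  N27: +60 → 60 ≥ 30
Round 3 — N27 buckles.
No further bucklings.

N23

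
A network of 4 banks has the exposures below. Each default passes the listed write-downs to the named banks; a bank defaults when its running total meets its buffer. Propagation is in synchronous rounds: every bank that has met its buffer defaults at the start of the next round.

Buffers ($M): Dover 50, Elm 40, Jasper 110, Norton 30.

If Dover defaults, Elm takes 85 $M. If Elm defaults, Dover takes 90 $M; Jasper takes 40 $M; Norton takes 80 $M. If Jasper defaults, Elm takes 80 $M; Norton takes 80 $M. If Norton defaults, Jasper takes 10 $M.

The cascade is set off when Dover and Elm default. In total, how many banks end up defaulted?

Round 1 — Dover, Elm default (initial).
  Jasper: +40 → 40 < 110
  Norton: +80 → 80 ≥ 30
Round 2 — Norton defaults.
  Jasper: +10 → 50 < 110
No further defaults.

3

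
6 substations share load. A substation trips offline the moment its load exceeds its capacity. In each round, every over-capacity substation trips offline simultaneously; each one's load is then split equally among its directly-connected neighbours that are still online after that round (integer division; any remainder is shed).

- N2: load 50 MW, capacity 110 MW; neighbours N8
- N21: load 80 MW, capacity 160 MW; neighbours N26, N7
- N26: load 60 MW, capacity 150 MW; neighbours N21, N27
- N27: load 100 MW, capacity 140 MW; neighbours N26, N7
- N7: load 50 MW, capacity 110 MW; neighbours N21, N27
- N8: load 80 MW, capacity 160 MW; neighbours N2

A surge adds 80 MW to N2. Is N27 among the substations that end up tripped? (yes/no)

Round 1 — N2 at 130 > 110. N2 trips offline.
  N2 sheds 130 MW to N8: 130 each.
    N8: 80+130 = 210 > 160
Round 2 — N8 trips offline.
  N8 sheds 210 MW: no online neighbours, lost.
No further trips.

no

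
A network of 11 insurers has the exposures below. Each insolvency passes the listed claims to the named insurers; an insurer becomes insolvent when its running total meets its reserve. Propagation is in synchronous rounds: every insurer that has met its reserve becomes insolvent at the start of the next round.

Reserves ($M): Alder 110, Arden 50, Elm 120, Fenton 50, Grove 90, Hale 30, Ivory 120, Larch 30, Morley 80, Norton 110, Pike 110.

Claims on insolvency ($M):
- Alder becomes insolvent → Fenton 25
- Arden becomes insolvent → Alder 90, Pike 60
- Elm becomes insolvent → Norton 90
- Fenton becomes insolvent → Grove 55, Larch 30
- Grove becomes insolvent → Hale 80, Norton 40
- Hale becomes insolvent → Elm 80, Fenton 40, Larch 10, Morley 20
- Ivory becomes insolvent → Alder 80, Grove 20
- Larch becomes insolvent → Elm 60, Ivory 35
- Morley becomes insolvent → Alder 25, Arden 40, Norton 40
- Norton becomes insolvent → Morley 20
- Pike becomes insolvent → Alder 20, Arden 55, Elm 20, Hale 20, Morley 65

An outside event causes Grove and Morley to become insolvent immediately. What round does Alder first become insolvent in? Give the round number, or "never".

Round 1 — Grove, Morley become insolvent (initial).
  Alder: +25 → 25 < 110
  Arden: +40 → 40 < 50
  Hale: +80 → 80 ≥ 30
  Norton: +40+40 → 80 < 110
Round 2 — Hale becomes insolvent.
  Elm: +80 → 80 < 120
  Fenton: +40 → 40 < 50
  Larch: +10 → 10 < 30
No further insolvencies.

never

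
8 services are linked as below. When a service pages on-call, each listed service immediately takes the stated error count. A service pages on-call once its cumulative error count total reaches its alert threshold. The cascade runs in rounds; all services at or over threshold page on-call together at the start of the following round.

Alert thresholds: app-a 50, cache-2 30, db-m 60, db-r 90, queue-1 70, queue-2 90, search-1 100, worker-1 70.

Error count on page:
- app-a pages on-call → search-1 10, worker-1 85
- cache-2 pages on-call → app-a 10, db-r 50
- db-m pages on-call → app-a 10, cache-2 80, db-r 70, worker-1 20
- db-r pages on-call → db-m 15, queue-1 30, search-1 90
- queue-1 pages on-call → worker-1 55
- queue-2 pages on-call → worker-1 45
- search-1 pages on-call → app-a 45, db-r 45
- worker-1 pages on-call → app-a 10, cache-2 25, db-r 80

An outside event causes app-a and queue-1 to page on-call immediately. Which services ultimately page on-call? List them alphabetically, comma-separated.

app-a, queue-1, worker-1

Round 1 — app-a, queue-1 page on-call (initial).
  search-1: +10 → 10 < 100
  worker-1: +85+55 → 140 ≥ 70
Round 2 — worker-1 pages on-call.
  cache-2: +25 → 25 < 30
  db-r: +80 → 80 < 90
No further pages.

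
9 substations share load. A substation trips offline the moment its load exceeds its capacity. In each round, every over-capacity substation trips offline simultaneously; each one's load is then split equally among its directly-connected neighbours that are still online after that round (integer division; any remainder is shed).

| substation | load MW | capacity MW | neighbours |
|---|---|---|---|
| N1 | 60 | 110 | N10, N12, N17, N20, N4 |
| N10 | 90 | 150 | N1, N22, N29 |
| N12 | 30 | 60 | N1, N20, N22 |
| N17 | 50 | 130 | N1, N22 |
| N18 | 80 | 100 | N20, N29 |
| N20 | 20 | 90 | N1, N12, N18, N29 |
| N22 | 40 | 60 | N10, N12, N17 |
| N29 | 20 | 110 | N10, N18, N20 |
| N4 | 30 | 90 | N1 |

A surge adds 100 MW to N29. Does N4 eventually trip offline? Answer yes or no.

Round 1 — N29 at 120 > 110. N29 trips offline.
  N29 sheds 120 MW to N10, N18, N20: 40 each.
    N10: 90+40 = 130 ≤ 150
    N18: 80+40 = 120 > 100
    N20: 20+40 = 60 ≤ 90
Round 2 — N18 trips offline.
  N18 sheds 120 MW to N20: 120 each.
    N20: 60+120 = 180 > 90
Round 3 — N20 trips offline.
  N20 sheds 180 MW to N1, N12: 90 each.
    N1: 60+90 = 150 > 110
    N12: 30+90 = 120 > 60
Round 4 — N1, N12 trip offline.
  N1 sheds 150 MW to N10, N17, N4: 50 each.
    N10: 130+50 = 180 > 150
    N17: 50+50 = 100 ≤ 130
    N4: 30+50 = 80 ≤ 90
  N12 sheds 120 MW to N22: 120 each.
    N22: 40+120 = 160 > 60
Round 5 — N10, N22 trip offline.
  N10 sheds 180 MW: no online neighbours, lost.
  N22 sheds 160 MW to N17: 160 each.
    N17: 100+160 = 260 > 130
Round 6 — N17 trips offline.
  N17 sheds 260 MW: no online neighbours, lost.
No further trips.

no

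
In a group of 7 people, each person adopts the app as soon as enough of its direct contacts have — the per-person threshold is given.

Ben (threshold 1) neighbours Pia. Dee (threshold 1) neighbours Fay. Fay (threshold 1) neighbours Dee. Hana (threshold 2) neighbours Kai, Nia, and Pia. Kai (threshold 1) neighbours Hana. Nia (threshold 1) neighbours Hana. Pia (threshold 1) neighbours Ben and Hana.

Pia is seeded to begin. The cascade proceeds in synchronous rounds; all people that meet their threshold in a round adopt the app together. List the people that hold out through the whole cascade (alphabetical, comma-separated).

Round 1 — Pia adopts the app (initial).
Round 2 — checking thresholds:
  Ben: 1 of 1 neighbours ≥ 1, adopts the app.
  Hana: 1 of 3 neighbours < 2, below threshold.
Round 3 — no new adoptions; cascade stops.

Dee, Fay, Hana, Kai, Nia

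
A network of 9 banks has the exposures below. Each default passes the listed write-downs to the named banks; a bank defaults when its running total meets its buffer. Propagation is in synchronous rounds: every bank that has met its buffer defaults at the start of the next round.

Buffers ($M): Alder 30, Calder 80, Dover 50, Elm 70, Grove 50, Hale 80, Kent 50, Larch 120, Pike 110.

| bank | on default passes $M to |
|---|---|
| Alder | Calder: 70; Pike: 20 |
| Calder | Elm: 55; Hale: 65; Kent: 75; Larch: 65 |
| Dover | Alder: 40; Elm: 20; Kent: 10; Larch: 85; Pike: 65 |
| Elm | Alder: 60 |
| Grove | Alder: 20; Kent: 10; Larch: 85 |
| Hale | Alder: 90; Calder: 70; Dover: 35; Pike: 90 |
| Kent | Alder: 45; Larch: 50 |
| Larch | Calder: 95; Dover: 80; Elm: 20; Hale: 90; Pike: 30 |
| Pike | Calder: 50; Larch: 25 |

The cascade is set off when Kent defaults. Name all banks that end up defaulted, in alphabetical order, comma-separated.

Round 1 — Kent defaults (initial).
  Alder: +45 → 45 ≥ 30
  Larch: +50 → 50 < 120
Round 2 — Alder defaults.
  Calder: +70 → 70 < 80
  Pike: +20 → 20 < 110
No further defaults.

Alder, Kent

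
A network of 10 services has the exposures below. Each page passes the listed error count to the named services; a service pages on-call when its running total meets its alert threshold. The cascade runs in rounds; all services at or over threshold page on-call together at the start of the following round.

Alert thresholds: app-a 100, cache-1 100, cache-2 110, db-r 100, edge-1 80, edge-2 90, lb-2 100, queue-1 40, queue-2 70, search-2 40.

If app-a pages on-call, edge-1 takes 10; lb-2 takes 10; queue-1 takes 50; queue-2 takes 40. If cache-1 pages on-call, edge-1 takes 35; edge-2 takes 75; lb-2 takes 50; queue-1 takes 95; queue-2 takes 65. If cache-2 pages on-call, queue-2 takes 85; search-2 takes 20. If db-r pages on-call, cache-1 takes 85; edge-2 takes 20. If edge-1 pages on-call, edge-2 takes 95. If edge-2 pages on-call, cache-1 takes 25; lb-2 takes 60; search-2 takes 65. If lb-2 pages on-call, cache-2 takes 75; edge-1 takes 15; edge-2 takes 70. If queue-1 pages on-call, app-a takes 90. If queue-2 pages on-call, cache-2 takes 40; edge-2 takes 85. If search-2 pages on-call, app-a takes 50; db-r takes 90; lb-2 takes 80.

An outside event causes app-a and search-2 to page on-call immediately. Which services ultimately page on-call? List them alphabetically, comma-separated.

app-a, queue-1, search-2

Round 1 — app-a, search-2 page on-call (initial).
  db-r: +90 → 90 < 100
  edge-1: +10 → 10 < 80
  lb-2: +10+80 → 90 < 100
  queue-1: +50 → 50 ≥ 40
  queue-2: +40 → 40 < 70
Round 2 — queue-1 pages on-call.
No further pages.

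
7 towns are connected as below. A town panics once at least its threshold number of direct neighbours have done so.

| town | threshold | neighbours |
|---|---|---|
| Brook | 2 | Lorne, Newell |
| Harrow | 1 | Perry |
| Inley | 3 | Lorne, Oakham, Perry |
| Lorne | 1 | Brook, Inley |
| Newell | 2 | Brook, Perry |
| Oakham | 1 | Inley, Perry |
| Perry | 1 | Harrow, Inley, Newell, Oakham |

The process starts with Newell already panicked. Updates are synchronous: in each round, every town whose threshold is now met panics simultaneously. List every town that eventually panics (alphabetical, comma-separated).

Round 1 — Newell panics (initial).
Round 2 — checking thresholds:
  Brook: 1 of 2 neighbours < 2, below threshold.
  Perry: 1 of 4 neighbours ≥ 1, panics.
Round 3 — checking thresholds:
  Brook: 1 of 2 neighbours < 2, below threshold.
  Harrow: 1 of 1 neighbours ≥ 1, panics.
  Inley: 1 of 3 neighbours < 3, below threshold.
  Oakham: 1 of 2 neighbours ≥ 1, panics.
Round 4 — no new panics; cascade stops.

Harrow, Newell, Oakham, Perry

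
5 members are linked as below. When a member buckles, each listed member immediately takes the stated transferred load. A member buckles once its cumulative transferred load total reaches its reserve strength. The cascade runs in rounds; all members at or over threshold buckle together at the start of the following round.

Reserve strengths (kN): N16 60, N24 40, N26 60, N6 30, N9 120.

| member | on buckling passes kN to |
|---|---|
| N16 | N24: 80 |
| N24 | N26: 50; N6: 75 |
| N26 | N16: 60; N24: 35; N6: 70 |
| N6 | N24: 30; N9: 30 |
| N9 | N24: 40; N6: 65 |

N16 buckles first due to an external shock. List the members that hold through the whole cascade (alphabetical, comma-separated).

Round 1 — N16 buckles (initial).
  N24: +80 → 80 ≥ 40
Round 2 — N24 buckles.
  N26: +50 → 50 < 60
  N6: +75 → 75 ≥ 30
Round 3 — N6 buckles.
  N9: +30 → 30 < 120
No further bucklings.

N26, N9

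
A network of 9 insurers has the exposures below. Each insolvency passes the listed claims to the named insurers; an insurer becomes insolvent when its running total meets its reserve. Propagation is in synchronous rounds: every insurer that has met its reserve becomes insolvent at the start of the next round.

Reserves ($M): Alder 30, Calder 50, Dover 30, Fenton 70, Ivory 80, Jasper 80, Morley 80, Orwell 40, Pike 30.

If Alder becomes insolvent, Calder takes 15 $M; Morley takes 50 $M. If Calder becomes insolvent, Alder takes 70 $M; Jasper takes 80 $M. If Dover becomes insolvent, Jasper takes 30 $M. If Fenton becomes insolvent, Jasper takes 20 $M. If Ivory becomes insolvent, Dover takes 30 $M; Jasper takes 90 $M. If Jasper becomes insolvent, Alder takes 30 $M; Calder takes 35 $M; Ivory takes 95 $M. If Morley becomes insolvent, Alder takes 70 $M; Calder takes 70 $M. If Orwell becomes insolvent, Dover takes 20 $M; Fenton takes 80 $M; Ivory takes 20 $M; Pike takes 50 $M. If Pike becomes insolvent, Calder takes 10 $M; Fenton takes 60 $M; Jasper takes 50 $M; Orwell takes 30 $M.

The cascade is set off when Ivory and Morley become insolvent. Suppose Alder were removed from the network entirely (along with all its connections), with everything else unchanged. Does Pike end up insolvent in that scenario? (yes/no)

no

With Alder removed:
Round 1 — Ivory, Morley become insolvent (initial).
  Calder: +70 → 70 ≥ 50
  Dover: +30 → 30 ≥ 30
  Jasper: +90 → 90 ≥ 80
Round 2 — Calder, Dover, Jasper become insolvent.
No further insolvencies.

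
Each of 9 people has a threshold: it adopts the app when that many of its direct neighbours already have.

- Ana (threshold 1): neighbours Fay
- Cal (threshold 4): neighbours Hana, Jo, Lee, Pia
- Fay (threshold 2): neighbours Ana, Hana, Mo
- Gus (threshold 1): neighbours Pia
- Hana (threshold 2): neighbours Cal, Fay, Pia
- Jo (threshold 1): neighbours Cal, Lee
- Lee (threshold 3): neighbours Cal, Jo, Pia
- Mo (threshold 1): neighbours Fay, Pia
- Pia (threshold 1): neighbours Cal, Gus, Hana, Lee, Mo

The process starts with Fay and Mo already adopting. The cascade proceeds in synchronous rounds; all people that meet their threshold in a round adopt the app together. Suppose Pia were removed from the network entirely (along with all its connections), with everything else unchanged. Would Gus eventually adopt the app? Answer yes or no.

no

With Pia removed:
Round 1 — Fay, Mo adopt the app (initial).
Round 2 — checking thresholds:
  Ana: 1 of 1 neighbours ≥ 1, adopts the app.
  Hana: 1 of 2 neighbours < 2, holds.
Round 3 — no new adoptions; cascade stops.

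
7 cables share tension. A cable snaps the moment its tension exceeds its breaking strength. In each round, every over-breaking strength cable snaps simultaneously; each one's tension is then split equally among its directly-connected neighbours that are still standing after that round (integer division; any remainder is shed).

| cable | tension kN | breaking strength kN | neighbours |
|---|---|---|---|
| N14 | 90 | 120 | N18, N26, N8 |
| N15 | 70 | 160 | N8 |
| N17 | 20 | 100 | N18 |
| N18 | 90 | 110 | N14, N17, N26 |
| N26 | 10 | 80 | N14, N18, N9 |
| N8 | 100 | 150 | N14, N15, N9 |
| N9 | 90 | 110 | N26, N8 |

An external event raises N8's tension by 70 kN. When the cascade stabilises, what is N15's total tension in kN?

Round 1 — N8 at 170 > 150. N8 snaps.
  N8 sheds 170 kN to N14, N15, N9: 56 each (2 lost).
    N14: 90+56 = 146 > 120
    N15: 70+56 = 126 ≤ 160
    N9: 90+56 = 146 > 110
Round 2 — N14, N9 snap.
  N14 sheds 146 kN to N18, N26: 73 each.
    N18: 90+73 = 163 > 110
    N26: 10+73 = 83 > 80
  N9 sheds 146 kN to N26: 146 each.
    N26: 83+146 = 229 > 80
Round 3 — N18, N26 snap.
  N18 sheds 163 kN to N17: 163 each.
    N17: 20+163 = 183 > 100
  N26 sheds 229 kN: no online neighbours, lost.
Round 4 — N17 snaps.
  N17 sheds 183 kN: no online neighbours, lost.
No further breaks.

126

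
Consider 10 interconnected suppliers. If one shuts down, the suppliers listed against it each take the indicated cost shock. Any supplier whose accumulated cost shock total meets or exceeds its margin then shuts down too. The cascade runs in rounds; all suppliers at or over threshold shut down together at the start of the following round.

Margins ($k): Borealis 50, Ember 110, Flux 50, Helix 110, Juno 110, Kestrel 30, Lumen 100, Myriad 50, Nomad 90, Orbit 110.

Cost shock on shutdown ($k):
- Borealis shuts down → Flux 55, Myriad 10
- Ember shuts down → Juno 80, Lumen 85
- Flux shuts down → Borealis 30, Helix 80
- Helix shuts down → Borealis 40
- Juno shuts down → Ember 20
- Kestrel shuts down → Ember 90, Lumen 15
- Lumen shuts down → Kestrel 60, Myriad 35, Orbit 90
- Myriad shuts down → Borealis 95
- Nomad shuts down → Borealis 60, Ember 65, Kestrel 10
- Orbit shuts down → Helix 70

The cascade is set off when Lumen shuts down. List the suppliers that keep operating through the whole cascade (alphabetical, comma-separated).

Borealis, Ember, Flux, Helix, Juno, Myriad, Nomad, Orbit

Round 1 — Lumen shuts down (initial).
  Kestrel: +60 → 60 ≥ 30
  Myriad: +35 → 35 < 50
  Orbit: +90 → 90 < 110
Round 2 — Kestrel shuts down.
  Ember: +90 → 90 < 110
No further shutdowns.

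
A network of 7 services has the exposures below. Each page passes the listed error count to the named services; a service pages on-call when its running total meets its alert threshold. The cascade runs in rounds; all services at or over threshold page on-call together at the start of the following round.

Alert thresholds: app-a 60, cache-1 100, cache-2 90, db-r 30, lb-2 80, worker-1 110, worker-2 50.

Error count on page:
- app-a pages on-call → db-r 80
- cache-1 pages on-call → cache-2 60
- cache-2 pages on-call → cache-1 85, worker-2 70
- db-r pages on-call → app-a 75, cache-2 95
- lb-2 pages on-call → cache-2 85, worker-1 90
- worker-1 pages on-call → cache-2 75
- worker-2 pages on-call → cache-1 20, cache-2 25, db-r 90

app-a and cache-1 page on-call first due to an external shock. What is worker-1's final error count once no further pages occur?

Round 1 — app-a, cache-1 page on-call (initial).
  cache-2: +60 → 60 < 90
  db-r: +80 → 80 ≥ 30
Round 2 — db-r pages on-call.
  cache-2: +95 → 155 ≥ 90
Round 3 — cache-2 pages on-call.
  worker-2: +70 → 70 ≥ 50
Round 4 — worker-2 pages on-call.
No further pages.

0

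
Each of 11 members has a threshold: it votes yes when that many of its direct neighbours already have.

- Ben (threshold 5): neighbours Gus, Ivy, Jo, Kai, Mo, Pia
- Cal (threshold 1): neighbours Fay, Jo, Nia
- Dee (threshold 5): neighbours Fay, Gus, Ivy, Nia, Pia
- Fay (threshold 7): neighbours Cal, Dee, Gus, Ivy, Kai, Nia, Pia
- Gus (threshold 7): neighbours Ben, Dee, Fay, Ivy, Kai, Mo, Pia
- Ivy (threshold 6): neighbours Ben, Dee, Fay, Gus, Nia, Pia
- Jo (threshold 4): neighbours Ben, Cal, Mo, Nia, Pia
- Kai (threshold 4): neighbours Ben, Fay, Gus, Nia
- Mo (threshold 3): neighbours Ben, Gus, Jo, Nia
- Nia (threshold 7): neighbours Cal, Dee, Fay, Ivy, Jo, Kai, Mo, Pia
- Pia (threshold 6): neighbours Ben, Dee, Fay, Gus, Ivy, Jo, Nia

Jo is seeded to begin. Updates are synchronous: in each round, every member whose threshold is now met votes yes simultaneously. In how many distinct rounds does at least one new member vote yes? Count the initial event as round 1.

Round 1 — Jo votes yes (initial).
Round 2 — checking thresholds:
  Ben: 1 of 6 neighbours < 5, not yet.
  Cal: 1 of 3 neighbours ≥ 1, votes yes.
  Mo: 1 of 4 neighbours < 3, not yet.
  Nia: 1 of 8 neighbours < 7, not yet.
  Pia: 1 of 7 neighbours < 6, not yet.
Round 3 — no new yes votes; cascade stops.

2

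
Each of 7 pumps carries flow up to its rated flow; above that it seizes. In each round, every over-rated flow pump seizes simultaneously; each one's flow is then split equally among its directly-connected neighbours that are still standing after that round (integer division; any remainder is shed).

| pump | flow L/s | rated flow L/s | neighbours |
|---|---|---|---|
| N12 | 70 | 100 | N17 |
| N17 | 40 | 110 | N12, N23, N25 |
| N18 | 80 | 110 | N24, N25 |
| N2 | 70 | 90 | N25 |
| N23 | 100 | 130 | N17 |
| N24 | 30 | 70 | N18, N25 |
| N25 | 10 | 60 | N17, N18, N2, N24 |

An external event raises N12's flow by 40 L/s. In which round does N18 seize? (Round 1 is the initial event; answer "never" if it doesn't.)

never

Round 1 — N12 at 110 > 100. N12 seizes.
  N12 sheds 110 L/s to N17: 110 each.
    N17: 40+110 = 150 > 110
Round 2 — N17 seizes.
  N17 sheds 150 L/s to N23, N25: 75 each.
    N23: 100+75 = 175 > 130
    N25: 10+75 = 85 > 60
Round 3 — N23, N25 seize.
  N23 sheds 175 L/s: no online neighbours, lost.
  N25 sheds 85 L/s to N18, N2, N24: 28 each (1 lost).
    N18: 80+28 = 108 ≤ 110
    N2: 70+28 = 98 > 90
    N24: 30+28 = 58 ≤ 70
Round 4 — N2 seizes.
  N2 sheds 98 L/s: no online neighbours, lost.
No further seizures.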